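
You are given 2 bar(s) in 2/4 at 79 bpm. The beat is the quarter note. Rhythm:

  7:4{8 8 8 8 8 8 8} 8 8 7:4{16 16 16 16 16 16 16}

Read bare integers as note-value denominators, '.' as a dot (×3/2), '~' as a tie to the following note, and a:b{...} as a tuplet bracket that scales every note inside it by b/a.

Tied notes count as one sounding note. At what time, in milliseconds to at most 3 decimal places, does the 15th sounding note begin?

1. 0.0ms @ 0 + 216.998ms (2/7)
2. 216.998ms @ 2/7 + 216.998ms (2/7)
3. 433.996ms @ 4/7 + 216.998ms (2/7)
4. 650.995ms @ 6/7 + 216.998ms (2/7)
5. 867.993ms @ 8/7 + 216.998ms (2/7)
6. 1084.991ms @ 10/7 + 216.998ms (2/7)
7. 1301.989ms @ 12/7 + 216.998ms (2/7)
8. 1518.987ms @ 2 + 379.747ms (1/2)
9. 1898.734ms @ 5/2 + 379.747ms (1/2)
10. 2278.481ms @ 3 + 108.499ms (1/7)
11. 2386.98ms @ 22/7 + 108.499ms (1/7)
12. 2495.479ms @ 23/7 + 108.499ms (1/7)
13. 2603.978ms @ 24/7 + 108.499ms (1/7)
14. 2712.477ms @ 25/7 + 108.499ms (1/7)
15. 2820.976ms @ 26/7 + 108.499ms (1/7)
16. 2929.476ms @ 27/7 + 108.499ms (1/7)

note 15 onset = 26/7b = 2820.976ms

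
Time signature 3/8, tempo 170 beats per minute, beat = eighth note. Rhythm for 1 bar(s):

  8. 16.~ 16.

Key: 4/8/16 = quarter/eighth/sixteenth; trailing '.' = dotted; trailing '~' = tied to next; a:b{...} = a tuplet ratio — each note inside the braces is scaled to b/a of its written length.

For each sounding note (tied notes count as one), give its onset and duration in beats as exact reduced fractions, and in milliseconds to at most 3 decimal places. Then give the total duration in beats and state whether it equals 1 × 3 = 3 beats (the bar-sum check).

1) 0.0ms=0b +529.412ms=3/2b
2) 529.412ms=3/2b +529.412ms=3/2b
Σ=3b of 3 (170bpm 3/8) — PASS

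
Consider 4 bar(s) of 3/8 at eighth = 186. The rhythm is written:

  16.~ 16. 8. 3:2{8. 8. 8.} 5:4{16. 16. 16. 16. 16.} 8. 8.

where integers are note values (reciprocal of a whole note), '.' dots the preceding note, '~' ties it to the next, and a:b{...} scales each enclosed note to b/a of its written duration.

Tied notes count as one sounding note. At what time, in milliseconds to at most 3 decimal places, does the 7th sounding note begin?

1. 0.0ms @ 0 + 483.871ms (3/2)
2. 483.871ms @ 3/2 + 483.871ms (3/2)
3. 967.742ms @ 3 + 322.581ms (1)
4. 1290.323ms @ 4 + 322.581ms (1)
5. 1612.903ms @ 5 + 322.581ms (1)
6. 1935.484ms @ 6 + 193.548ms (3/5)
7. 2129.032ms @ 33/5 + 193.548ms (3/5)
8. 2322.581ms @ 36/5 + 193.548ms (3/5)
9. 2516.129ms @ 39/5 + 193.548ms (3/5)
10. 2709.677ms @ 42/5 + 193.548ms (3/5)
11. 2903.226ms @ 9 + 483.871ms (3/2)
12. 3387.097ms @ 21/2 + 483.871ms (3/2)

note 7 onset = 33/5b = 2129.032ms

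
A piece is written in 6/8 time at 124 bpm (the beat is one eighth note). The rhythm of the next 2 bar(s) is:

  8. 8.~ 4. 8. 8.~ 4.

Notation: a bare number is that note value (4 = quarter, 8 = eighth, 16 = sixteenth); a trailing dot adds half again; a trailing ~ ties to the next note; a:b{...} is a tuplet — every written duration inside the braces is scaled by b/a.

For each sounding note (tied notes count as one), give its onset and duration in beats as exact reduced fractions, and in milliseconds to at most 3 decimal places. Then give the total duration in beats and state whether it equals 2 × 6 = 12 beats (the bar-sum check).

1) 0.0ms=0b +725.806ms=3/2b
2) 725.806ms=3/2b +2177.419ms=9/2b
3) 2903.226ms=6b +725.806ms=3/2b
4) 3629.032ms=15/2b +2177.419ms=9/2b
Σ=12b of 12 (124bpm 6/8) — PASS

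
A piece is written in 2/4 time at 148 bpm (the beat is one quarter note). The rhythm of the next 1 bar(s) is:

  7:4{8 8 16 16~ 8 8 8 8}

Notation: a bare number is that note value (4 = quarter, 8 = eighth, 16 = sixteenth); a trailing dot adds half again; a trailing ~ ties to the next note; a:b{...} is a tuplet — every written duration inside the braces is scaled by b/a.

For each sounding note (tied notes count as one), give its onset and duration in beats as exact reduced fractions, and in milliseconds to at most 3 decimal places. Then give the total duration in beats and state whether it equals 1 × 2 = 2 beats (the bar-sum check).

1) 0.0ms=0b +115.83ms=2/7b
2) 115.83ms=2/7b +115.83ms=2/7b
3) 231.66ms=4/7b +57.915ms=1/7b
4) 289.575ms=5/7b +173.745ms=3/7b
5) 463.32ms=8/7b +115.83ms=2/7b
6) 579.151ms=10/7b +115.83ms=2/7b
7) 694.981ms=12/7b +115.83ms=2/7b
Σ=2b of 2 (148bpm 2/4) — PASS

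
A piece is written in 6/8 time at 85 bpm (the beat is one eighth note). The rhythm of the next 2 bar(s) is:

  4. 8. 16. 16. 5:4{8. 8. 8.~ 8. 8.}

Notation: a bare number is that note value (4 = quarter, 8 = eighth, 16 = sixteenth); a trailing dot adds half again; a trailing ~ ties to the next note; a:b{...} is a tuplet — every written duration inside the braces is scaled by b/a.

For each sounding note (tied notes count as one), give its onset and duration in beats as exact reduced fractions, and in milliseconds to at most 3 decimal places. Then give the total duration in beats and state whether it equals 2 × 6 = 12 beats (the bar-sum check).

1) 0.0ms=0b +2117.647ms=3b
2) 2117.647ms=3b +1058.824ms=3/2b
3) 3176.471ms=9/2b +529.412ms=3/4b
4) 3705.882ms=21/4b +529.412ms=3/4b
5) 4235.294ms=6b +847.059ms=6/5b
6) 5082.353ms=36/5b +847.059ms=6/5b
7) 5929.412ms=42/5b +1694.118ms=12/5b
8) 7623.529ms=54/5b +847.059ms=6/5b
Σ=12b of 12 (85bpm 6/8) — PASS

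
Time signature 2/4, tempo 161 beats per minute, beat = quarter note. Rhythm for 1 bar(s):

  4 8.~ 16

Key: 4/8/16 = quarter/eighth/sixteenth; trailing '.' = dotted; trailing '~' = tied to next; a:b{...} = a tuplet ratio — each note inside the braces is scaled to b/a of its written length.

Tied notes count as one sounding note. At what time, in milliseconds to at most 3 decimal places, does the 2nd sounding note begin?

1. 0.0ms @ 0 + 372.671ms (1)
2. 372.671ms @ 1 + 372.671ms (1)

note 2 onset = 1b = 372.671ms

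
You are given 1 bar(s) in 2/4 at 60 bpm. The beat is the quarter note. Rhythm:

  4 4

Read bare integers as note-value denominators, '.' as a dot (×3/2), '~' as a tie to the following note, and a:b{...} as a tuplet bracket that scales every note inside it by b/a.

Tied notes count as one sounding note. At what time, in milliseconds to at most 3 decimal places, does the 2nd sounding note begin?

note 2 onset = 1b = 1000.0ms

1. 0.0ms @ 0 + 1000.0ms (1)
2. 1000.0ms @ 1 + 1000.0ms (1)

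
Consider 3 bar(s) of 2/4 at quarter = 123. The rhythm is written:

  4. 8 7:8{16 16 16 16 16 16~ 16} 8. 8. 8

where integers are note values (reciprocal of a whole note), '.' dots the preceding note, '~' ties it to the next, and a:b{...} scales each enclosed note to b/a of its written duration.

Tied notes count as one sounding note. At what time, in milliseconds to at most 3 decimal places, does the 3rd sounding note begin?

1. 0.0ms @ 0 + 731.707ms (3/2)
2. 731.707ms @ 3/2 + 243.902ms (1/2)
3. 975.61ms @ 2 + 139.373ms (2/7)
4. 1114.983ms @ 16/7 + 139.373ms (2/7)
5. 1254.355ms @ 18/7 + 139.373ms (2/7)
6. 1393.728ms @ 20/7 + 139.373ms (2/7)
7. 1533.101ms @ 22/7 + 139.373ms (2/7)
8. 1672.474ms @ 24/7 + 278.746ms (4/7)
9. 1951.22ms @ 4 + 365.854ms (3/4)
10. 2317.073ms @ 19/4 + 365.854ms (3/4)
11. 2682.927ms @ 11/2 + 243.902ms (1/2)

note 3 onset = 2b = 975.61ms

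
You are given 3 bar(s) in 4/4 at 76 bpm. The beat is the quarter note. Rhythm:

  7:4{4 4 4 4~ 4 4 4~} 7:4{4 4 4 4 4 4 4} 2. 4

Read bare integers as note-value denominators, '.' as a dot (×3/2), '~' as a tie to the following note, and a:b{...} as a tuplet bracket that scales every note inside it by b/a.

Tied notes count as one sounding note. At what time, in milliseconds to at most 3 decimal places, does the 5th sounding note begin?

1. 0.0ms @ 0 + 451.128ms (4/7)
2. 451.128ms @ 4/7 + 451.128ms (4/7)
3. 902.256ms @ 8/7 + 451.128ms (4/7)
4. 1353.383ms @ 12/7 + 902.256ms (8/7)
5. 2255.639ms @ 20/7 + 451.128ms (4/7)
6. 2706.767ms @ 24/7 + 902.256ms (8/7)
7. 3609.023ms @ 32/7 + 451.128ms (4/7)
8. 4060.15ms @ 36/7 + 451.128ms (4/7)
9. 4511.278ms @ 40/7 + 451.128ms (4/7)
10. 4962.406ms @ 44/7 + 451.128ms (4/7)
11. 5413.534ms @ 48/7 + 451.128ms (4/7)
12. 5864.662ms @ 52/7 + 451.128ms (4/7)
13. 6315.789ms @ 8 + 2368.421ms (3)
14. 8684.211ms @ 11 + 789.474ms (1)

note 5 onset = 20/7b = 2255.639ms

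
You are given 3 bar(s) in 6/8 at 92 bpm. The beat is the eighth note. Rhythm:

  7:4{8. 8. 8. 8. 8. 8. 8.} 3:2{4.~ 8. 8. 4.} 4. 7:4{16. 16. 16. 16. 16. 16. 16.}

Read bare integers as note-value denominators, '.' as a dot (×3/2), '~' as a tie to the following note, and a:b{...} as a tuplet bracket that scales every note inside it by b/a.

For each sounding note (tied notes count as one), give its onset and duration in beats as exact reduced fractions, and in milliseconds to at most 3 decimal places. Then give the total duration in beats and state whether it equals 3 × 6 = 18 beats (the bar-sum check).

1) 0.0ms=0b +559.006ms=6/7b
2) 559.006ms=6/7b +559.006ms=6/7b
3) 1118.012ms=12/7b +559.006ms=6/7b
4) 1677.019ms=18/7b +559.006ms=6/7b
5) 2236.025ms=24/7b +559.006ms=6/7b
6) 2795.031ms=30/7b +559.006ms=6/7b
7) 3354.037ms=36/7b +559.006ms=6/7b
8) 3913.043ms=6b +1956.522ms=3b
9) 5869.565ms=9b +652.174ms=1b
10) 6521.739ms=10b +1304.348ms=2b
11) 7826.087ms=12b +1956.522ms=3b
12) 9782.609ms=15b +279.503ms=3/7b
13) 10062.112ms=108/7b +279.503ms=3/7b
14) 10341.615ms=111/7b +279.503ms=3/7b
15) 10621.118ms=114/7b +279.503ms=3/7b
16) 10900.621ms=117/7b +279.503ms=3/7b
17) 11180.124ms=120/7b +279.503ms=3/7b
18) 11459.627ms=123/7b +279.503ms=3/7b
Σ=18b of 18 (92bpm 6/8) — PASS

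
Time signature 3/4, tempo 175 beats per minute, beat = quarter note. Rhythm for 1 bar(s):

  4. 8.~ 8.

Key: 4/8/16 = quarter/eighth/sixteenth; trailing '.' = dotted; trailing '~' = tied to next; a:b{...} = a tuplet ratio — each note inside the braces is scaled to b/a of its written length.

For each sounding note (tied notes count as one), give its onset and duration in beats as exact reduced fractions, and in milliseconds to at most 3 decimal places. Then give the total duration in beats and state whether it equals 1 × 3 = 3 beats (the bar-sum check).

1) 0.0ms=0b +514.286ms=3/2b
2) 514.286ms=3/2b +514.286ms=3/2b
Σ=3b of 3 (175bpm 3/4) — PASS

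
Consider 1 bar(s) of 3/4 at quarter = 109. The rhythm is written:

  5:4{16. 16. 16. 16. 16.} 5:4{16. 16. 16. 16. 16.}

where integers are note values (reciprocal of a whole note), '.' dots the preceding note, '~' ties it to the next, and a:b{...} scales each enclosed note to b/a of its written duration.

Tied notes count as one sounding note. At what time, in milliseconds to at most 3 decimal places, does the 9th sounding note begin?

1. 0.0ms @ 0 + 165.138ms (3/10)
2. 165.138ms @ 3/10 + 165.138ms (3/10)
3. 330.275ms @ 3/5 + 165.138ms (3/10)
4. 495.413ms @ 9/10 + 165.138ms (3/10)
5. 660.55ms @ 6/5 + 165.138ms (3/10)
6. 825.688ms @ 3/2 + 165.138ms (3/10)
7. 990.826ms @ 9/5 + 165.138ms (3/10)
8. 1155.963ms @ 21/10 + 165.138ms (3/10)
9. 1321.101ms @ 12/5 + 165.138ms (3/10)
10. 1486.239ms @ 27/10 + 165.138ms (3/10)

note 9 onset = 12/5b = 1321.101ms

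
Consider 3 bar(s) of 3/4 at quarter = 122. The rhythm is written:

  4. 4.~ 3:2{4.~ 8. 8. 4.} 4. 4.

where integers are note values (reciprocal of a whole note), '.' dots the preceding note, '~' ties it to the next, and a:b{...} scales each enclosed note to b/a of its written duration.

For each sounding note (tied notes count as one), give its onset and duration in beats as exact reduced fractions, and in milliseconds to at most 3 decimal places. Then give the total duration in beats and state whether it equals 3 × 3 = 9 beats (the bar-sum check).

1) 0.0ms=0b +737.705ms=3/2b
2) 737.705ms=3/2b +1475.41ms=3b
3) 2213.115ms=9/2b +245.902ms=1/2b
4) 2459.016ms=5b +491.803ms=1b
5) 2950.82ms=6b +737.705ms=3/2b
6) 3688.525ms=15/2b +737.705ms=3/2b
Σ=9b of 9 (122bpm 3/4) — PASS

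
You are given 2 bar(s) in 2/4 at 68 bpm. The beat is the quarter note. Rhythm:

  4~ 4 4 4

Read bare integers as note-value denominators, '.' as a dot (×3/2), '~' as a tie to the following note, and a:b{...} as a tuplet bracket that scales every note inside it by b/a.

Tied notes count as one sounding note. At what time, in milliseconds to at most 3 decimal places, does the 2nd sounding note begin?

note 2 onset = 2b = 1764.706ms

1. 0.0ms @ 0 + 1764.706ms (2)
2. 1764.706ms @ 2 + 882.353ms (1)
3. 2647.059ms @ 3 + 882.353ms (1)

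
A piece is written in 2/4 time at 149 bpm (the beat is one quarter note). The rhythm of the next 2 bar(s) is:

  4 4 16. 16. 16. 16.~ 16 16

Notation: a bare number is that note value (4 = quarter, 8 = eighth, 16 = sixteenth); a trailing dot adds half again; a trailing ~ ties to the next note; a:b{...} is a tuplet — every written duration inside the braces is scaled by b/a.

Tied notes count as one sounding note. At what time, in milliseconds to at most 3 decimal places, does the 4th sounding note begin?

1. 0.0ms @ 0 + 402.685ms (1)
2. 402.685ms @ 1 + 402.685ms (1)
3. 805.369ms @ 2 + 151.007ms (3/8)
4. 956.376ms @ 19/8 + 151.007ms (3/8)
5. 1107.383ms @ 11/4 + 151.007ms (3/8)
6. 1258.389ms @ 25/8 + 251.678ms (5/8)
7. 1510.067ms @ 15/4 + 100.671ms (1/4)

note 4 onset = 19/8b = 956.376ms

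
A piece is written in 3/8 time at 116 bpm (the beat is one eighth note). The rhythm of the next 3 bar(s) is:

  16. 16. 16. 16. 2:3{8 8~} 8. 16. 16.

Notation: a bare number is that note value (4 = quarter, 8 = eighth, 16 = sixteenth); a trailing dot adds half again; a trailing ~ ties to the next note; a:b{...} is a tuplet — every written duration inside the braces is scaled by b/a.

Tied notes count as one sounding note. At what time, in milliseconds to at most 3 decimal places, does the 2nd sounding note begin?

1. 0.0ms @ 0 + 387.931ms (3/4)
2. 387.931ms @ 3/4 + 387.931ms (3/4)
3. 775.862ms @ 3/2 + 387.931ms (3/4)
4. 1163.793ms @ 9/4 + 387.931ms (3/4)
5. 1551.724ms @ 3 + 775.862ms (3/2)
6. 2327.586ms @ 9/2 + 1551.724ms (3)
7. 3879.31ms @ 15/2 + 387.931ms (3/4)
8. 4267.241ms @ 33/4 + 387.931ms (3/4)

note 2 onset = 3/4b = 387.931ms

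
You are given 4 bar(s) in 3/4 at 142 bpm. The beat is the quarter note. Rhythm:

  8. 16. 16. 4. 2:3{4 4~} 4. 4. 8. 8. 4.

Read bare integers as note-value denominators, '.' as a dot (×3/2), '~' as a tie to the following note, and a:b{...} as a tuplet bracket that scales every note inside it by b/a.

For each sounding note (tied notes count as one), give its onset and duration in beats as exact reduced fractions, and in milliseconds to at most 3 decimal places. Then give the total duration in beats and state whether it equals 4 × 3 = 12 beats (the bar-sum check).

1) 0.0ms=0b +316.901ms=3/4b
2) 316.901ms=3/4b +158.451ms=3/8b
3) 475.352ms=9/8b +158.451ms=3/8b
4) 633.803ms=3/2b +633.803ms=3/2b
5) 1267.606ms=3b +633.803ms=3/2b
6) 1901.408ms=9/2b +1267.606ms=3b
7) 3169.014ms=15/2b +633.803ms=3/2b
8) 3802.817ms=9b +316.901ms=3/4b
9) 4119.718ms=39/4b +316.901ms=3/4b
10) 4436.62ms=21/2b +633.803ms=3/2b
Σ=12b of 12 (142bpm 3/4) — PASS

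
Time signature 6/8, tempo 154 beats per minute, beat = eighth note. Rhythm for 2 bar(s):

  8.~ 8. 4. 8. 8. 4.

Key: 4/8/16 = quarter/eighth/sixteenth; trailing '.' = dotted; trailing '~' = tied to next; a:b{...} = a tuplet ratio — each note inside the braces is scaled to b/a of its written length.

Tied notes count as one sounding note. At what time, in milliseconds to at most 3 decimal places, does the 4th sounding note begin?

1. 0.0ms @ 0 + 1168.831ms (3)
2. 1168.831ms @ 3 + 1168.831ms (3)
3. 2337.662ms @ 6 + 584.416ms (3/2)
4. 2922.078ms @ 15/2 + 584.416ms (3/2)
5. 3506.494ms @ 9 + 1168.831ms (3)

note 4 onset = 15/2b = 2922.078ms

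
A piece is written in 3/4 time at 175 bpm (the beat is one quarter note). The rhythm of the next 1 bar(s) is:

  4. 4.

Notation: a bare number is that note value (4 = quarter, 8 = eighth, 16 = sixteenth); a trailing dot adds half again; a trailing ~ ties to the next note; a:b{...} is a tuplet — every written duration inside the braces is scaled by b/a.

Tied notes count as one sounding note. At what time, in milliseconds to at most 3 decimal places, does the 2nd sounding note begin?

note 2 onset = 3/2b = 514.286ms

1. 0.0ms @ 0 + 514.286ms (3/2)
2. 514.286ms @ 3/2 + 514.286ms (3/2)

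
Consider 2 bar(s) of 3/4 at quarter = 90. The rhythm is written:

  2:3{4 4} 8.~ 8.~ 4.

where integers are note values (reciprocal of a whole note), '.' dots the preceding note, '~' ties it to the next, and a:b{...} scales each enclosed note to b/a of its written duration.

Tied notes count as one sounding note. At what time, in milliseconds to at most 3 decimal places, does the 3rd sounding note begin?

1. 0.0ms @ 0 + 1000.0ms (3/2)
2. 1000.0ms @ 3/2 + 1000.0ms (3/2)
3. 2000.0ms @ 3 + 2000.0ms (3)

note 3 onset = 3b = 2000.0ms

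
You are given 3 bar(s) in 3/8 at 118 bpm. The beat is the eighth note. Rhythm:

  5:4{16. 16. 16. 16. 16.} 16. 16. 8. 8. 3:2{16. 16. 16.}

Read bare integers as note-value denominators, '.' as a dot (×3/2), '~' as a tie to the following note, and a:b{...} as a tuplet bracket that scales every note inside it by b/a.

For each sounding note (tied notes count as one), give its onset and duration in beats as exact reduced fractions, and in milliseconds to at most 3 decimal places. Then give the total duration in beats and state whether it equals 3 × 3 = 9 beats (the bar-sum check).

1) 0.0ms=0b +305.085ms=3/5b
2) 305.085ms=3/5b +305.085ms=3/5b
3) 610.169ms=6/5b +305.085ms=3/5b
4) 915.254ms=9/5b +305.085ms=3/5b
5) 1220.339ms=12/5b +305.085ms=3/5b
6) 1525.424ms=3b +381.356ms=3/4b
7) 1906.78ms=15/4b +381.356ms=3/4b
8) 2288.136ms=9/2b +762.712ms=3/2b
9) 3050.847ms=6b +762.712ms=3/2b
10) 3813.559ms=15/2b +254.237ms=1/2b
11) 4067.797ms=8b +254.237ms=1/2b
12) 4322.034ms=17/2b +254.237ms=1/2b
Σ=9b of 9 (118bpm 3/8) — PASS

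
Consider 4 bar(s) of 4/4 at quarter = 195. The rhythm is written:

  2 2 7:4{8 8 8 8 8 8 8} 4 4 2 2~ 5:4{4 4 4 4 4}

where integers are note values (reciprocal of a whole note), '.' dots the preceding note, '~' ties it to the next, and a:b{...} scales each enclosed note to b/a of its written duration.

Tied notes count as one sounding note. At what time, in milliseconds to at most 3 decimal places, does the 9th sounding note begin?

1. 0.0ms @ 0 + 615.385ms (2)
2. 615.385ms @ 2 + 615.385ms (2)
3. 1230.769ms @ 4 + 87.912ms (2/7)
4. 1318.681ms @ 30/7 + 87.912ms (2/7)
5. 1406.593ms @ 32/7 + 87.912ms (2/7)
6. 1494.505ms @ 34/7 + 87.912ms (2/7)
7. 1582.418ms @ 36/7 + 87.912ms (2/7)
8. 1670.33ms @ 38/7 + 87.912ms (2/7)
9. 1758.242ms @ 40/7 + 87.912ms (2/7)
10. 1846.154ms @ 6 + 307.692ms (1)
11. 2153.846ms @ 7 + 307.692ms (1)
12. 2461.538ms @ 8 + 615.385ms (2)
13. 3076.923ms @ 10 + 861.538ms (14/5)
14. 3938.462ms @ 64/5 + 246.154ms (4/5)
15. 4184.615ms @ 68/5 + 246.154ms (4/5)
16. 4430.769ms @ 72/5 + 246.154ms (4/5)
17. 4676.923ms @ 76/5 + 246.154ms (4/5)

note 9 onset = 40/7b = 1758.242ms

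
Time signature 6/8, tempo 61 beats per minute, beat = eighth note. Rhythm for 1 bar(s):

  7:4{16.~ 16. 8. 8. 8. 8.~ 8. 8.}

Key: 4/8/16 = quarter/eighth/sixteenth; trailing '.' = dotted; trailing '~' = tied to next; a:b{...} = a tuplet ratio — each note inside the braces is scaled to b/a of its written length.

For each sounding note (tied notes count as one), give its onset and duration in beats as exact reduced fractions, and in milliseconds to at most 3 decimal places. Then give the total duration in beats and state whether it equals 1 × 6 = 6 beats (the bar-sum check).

1) 0.0ms=0b +843.091ms=6/7b
2) 843.091ms=6/7b +843.091ms=6/7b
3) 1686.183ms=12/7b +843.091ms=6/7b
4) 2529.274ms=18/7b +843.091ms=6/7b
5) 3372.365ms=24/7b +1686.183ms=12/7b
6) 5058.548ms=36/7b +843.091ms=6/7b
Σ=6b of 6 (61bpm 6/8) — PASS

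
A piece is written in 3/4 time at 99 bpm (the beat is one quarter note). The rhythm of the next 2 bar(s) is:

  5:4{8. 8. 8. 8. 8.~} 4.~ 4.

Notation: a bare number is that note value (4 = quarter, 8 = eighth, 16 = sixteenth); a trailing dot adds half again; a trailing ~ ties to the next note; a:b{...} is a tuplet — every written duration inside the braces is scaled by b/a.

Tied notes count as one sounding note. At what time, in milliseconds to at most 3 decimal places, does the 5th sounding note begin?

note 5 onset = 12/5b = 1454.545ms

1. 0.0ms @ 0 + 363.636ms (3/5)
2. 363.636ms @ 3/5 + 363.636ms (3/5)
3. 727.273ms @ 6/5 + 363.636ms (3/5)
4. 1090.909ms @ 9/5 + 363.636ms (3/5)
5. 1454.545ms @ 12/5 + 2181.818ms (18/5)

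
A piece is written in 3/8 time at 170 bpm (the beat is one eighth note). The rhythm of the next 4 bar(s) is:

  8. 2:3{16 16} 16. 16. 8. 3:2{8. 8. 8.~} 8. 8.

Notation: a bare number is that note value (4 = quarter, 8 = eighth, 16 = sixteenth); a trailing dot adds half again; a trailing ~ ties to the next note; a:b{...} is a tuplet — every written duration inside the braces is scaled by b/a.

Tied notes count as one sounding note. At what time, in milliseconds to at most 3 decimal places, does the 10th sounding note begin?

1. 0.0ms @ 0 + 529.412ms (3/2)
2. 529.412ms @ 3/2 + 264.706ms (3/4)
3. 794.118ms @ 9/4 + 264.706ms (3/4)
4. 1058.824ms @ 3 + 264.706ms (3/4)
5. 1323.529ms @ 15/4 + 264.706ms (3/4)
6. 1588.235ms @ 9/2 + 529.412ms (3/2)
7. 2117.647ms @ 6 + 352.941ms (1)
8. 2470.588ms @ 7 + 352.941ms (1)
9. 2823.529ms @ 8 + 882.353ms (5/2)
10. 3705.882ms @ 21/2 + 529.412ms (3/2)

note 10 onset = 21/2b = 3705.882ms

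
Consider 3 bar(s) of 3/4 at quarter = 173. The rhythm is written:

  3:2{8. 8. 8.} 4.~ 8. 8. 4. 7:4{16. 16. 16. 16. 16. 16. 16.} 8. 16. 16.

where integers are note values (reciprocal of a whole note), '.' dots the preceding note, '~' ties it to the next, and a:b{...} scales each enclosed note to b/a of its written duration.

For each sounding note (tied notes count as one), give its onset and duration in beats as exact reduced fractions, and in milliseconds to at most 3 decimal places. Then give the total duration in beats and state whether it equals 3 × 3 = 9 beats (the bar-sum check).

1) 0.0ms=0b +173.41ms=1/2b
2) 173.41ms=1/2b +173.41ms=1/2b
3) 346.821ms=1b +173.41ms=1/2b
4) 520.231ms=3/2b +780.347ms=9/4b
5) 1300.578ms=15/4b +260.116ms=3/4b
6) 1560.694ms=9/2b +520.231ms=3/2b
7) 2080.925ms=6b +74.319ms=3/14b
8) 2155.244ms=87/14b +74.319ms=3/14b
9) 2229.562ms=45/7b +74.319ms=3/14b
10) 2303.881ms=93/14b +74.319ms=3/14b
11) 2378.2ms=48/7b +74.319ms=3/14b
12) 2452.519ms=99/14b +74.319ms=3/14b
13) 2526.837ms=51/7b +74.319ms=3/14b
14) 2601.156ms=15/2b +260.116ms=3/4b
15) 2861.272ms=33/4b +130.058ms=3/8b
16) 2991.329ms=69/8b +130.058ms=3/8b
Σ=9b of 9 (173bpm 3/4) — PASS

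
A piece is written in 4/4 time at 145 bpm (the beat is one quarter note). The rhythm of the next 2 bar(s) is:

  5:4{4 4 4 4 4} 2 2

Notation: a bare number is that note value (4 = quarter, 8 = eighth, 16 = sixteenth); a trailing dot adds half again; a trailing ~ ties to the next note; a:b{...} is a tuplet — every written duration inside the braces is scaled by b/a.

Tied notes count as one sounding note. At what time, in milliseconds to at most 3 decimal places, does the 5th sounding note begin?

1. 0.0ms @ 0 + 331.034ms (4/5)
2. 331.034ms @ 4/5 + 331.034ms (4/5)
3. 662.069ms @ 8/5 + 331.034ms (4/5)
4. 993.103ms @ 12/5 + 331.034ms (4/5)
5. 1324.138ms @ 16/5 + 331.034ms (4/5)
6. 1655.172ms @ 4 + 827.586ms (2)
7. 2482.759ms @ 6 + 827.586ms (2)

note 5 onset = 16/5b = 1324.138ms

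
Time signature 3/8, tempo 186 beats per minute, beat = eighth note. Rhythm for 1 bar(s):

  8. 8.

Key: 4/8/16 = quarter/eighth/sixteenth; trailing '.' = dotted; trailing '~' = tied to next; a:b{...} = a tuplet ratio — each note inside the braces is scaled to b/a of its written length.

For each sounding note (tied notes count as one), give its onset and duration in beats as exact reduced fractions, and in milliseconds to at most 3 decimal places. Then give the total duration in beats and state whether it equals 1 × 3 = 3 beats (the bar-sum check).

1) 0.0ms=0b +483.871ms=3/2b
2) 483.871ms=3/2b +483.871ms=3/2b
Σ=3b of 3 (186bpm 3/8) — PASS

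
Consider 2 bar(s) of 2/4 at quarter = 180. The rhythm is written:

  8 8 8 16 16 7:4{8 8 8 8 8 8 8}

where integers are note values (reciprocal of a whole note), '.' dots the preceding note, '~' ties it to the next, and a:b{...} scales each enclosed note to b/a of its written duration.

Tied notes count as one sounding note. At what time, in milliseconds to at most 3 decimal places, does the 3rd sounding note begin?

1. 0.0ms @ 0 + 166.667ms (1/2)
2. 166.667ms @ 1/2 + 166.667ms (1/2)
3. 333.333ms @ 1 + 166.667ms (1/2)
4. 500.0ms @ 3/2 + 83.333ms (1/4)
5. 583.333ms @ 7/4 + 83.333ms (1/4)
6. 666.667ms @ 2 + 95.238ms (2/7)
7. 761.905ms @ 16/7 + 95.238ms (2/7)
8. 857.143ms @ 18/7 + 95.238ms (2/7)
9. 952.381ms @ 20/7 + 95.238ms (2/7)
10. 1047.619ms @ 22/7 + 95.238ms (2/7)
11. 1142.857ms @ 24/7 + 95.238ms (2/7)
12. 1238.095ms @ 26/7 + 95.238ms (2/7)

note 3 onset = 1b = 333.333ms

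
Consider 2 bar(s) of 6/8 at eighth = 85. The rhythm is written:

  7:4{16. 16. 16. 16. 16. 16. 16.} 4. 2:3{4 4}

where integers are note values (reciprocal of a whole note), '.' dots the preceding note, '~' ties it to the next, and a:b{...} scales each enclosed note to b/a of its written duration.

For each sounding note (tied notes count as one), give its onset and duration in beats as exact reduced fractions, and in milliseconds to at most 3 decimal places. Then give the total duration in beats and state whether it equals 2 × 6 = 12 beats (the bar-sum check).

1) 0.0ms=0b +302.521ms=3/7b
2) 302.521ms=3/7b +302.521ms=3/7b
3) 605.042ms=6/7b +302.521ms=3/7b
4) 907.563ms=9/7b +302.521ms=3/7b
5) 1210.084ms=12/7b +302.521ms=3/7b
6) 1512.605ms=15/7b +302.521ms=3/7b
7) 1815.126ms=18/7b +302.521ms=3/7b
8) 2117.647ms=3b +2117.647ms=3b
9) 4235.294ms=6b +2117.647ms=3b
10) 6352.941ms=9b +2117.647ms=3b
Σ=12b of 12 (85bpm 6/8) — PASS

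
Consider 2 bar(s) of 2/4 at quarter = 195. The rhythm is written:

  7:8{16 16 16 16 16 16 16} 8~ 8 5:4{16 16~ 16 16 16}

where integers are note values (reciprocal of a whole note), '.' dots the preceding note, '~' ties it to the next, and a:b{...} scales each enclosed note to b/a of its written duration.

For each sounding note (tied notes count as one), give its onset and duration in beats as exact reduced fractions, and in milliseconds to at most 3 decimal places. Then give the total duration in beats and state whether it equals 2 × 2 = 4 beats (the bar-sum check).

1) 0.0ms=0b +87.912ms=2/7b
2) 87.912ms=2/7b +87.912ms=2/7b
3) 175.824ms=4/7b +87.912ms=2/7b
4) 263.736ms=6/7b +87.912ms=2/7b
5) 351.648ms=8/7b +87.912ms=2/7b
6) 439.56ms=10/7b +87.912ms=2/7b
7) 527.473ms=12/7b +87.912ms=2/7b
8) 615.385ms=2b +307.692ms=1b
9) 923.077ms=3b +61.538ms=1/5b
10) 984.615ms=16/5b +123.077ms=2/5b
11) 1107.692ms=18/5b +61.538ms=1/5b
12) 1169.231ms=19/5b +61.538ms=1/5b
Σ=4b of 4 (195bpm 2/4) — PASS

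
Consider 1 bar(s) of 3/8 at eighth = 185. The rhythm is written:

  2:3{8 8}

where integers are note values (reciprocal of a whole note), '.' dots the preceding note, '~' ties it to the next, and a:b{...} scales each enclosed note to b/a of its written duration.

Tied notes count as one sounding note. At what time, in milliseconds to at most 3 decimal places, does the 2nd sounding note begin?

note 2 onset = 3/2b = 486.486ms

1. 0.0ms @ 0 + 486.486ms (3/2)
2. 486.486ms @ 3/2 + 486.486ms (3/2)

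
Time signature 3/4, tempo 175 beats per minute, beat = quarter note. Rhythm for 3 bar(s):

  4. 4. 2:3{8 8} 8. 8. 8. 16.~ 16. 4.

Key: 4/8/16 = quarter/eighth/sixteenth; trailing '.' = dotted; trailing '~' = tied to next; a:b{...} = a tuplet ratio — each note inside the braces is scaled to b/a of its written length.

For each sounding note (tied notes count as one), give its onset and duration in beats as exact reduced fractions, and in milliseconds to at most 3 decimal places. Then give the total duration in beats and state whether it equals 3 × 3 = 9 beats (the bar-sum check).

1) 0.0ms=0b +514.286ms=3/2b
2) 514.286ms=3/2b +514.286ms=3/2b
3) 1028.571ms=3b +257.143ms=3/4b
4) 1285.714ms=15/4b +257.143ms=3/4b
5) 1542.857ms=9/2b +257.143ms=3/4b
6) 1800.0ms=21/4b +257.143ms=3/4b
7) 2057.143ms=6b +257.143ms=3/4b
8) 2314.286ms=27/4b +257.143ms=3/4b
9) 2571.429ms=15/2b +514.286ms=3/2b
Σ=9b of 9 (175bpm 3/4) — PASS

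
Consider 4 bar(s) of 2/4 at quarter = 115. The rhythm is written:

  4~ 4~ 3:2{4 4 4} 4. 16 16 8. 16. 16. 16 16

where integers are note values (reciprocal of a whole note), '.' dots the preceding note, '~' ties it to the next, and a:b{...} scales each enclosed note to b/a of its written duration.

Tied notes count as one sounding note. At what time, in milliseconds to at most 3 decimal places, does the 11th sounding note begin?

note 11 onset = 31/4b = 4043.478ms

1. 0.0ms @ 0 + 1391.304ms (8/3)
2. 1391.304ms @ 8/3 + 347.826ms (2/3)
3. 1739.13ms @ 10/3 + 347.826ms (2/3)
4. 2086.957ms @ 4 + 782.609ms (3/2)
5. 2869.565ms @ 11/2 + 130.435ms (1/4)
6. 3000.0ms @ 23/4 + 130.435ms (1/4)
7. 3130.435ms @ 6 + 391.304ms (3/4)
8. 3521.739ms @ 27/4 + 195.652ms (3/8)
9. 3717.391ms @ 57/8 + 195.652ms (3/8)
10. 3913.043ms @ 15/2 + 130.435ms (1/4)
11. 4043.478ms @ 31/4 + 130.435ms (1/4)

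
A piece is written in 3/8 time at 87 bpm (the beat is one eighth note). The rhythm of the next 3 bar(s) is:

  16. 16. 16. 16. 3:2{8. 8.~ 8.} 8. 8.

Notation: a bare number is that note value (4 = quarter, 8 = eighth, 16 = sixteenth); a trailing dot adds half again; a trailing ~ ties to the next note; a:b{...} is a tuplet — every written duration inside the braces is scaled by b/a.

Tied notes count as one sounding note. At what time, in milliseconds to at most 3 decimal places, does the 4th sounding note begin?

note 4 onset = 9/4b = 1551.724ms

1. 0.0ms @ 0 + 517.241ms (3/4)
2. 517.241ms @ 3/4 + 517.241ms (3/4)
3. 1034.483ms @ 3/2 + 517.241ms (3/4)
4. 1551.724ms @ 9/4 + 517.241ms (3/4)
5. 2068.966ms @ 3 + 689.655ms (1)
6. 2758.621ms @ 4 + 1379.31ms (2)
7. 4137.931ms @ 6 + 1034.483ms (3/2)
8. 5172.414ms @ 15/2 + 1034.483ms (3/2)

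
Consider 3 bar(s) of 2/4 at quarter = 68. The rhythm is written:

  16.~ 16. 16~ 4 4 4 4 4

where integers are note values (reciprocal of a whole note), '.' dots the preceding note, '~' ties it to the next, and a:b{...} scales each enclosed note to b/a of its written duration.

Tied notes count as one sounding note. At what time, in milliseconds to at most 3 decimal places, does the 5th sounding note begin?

note 5 onset = 4b = 3529.412ms

1. 0.0ms @ 0 + 661.765ms (3/4)
2. 661.765ms @ 3/4 + 1102.941ms (5/4)
3. 1764.706ms @ 2 + 882.353ms (1)
4. 2647.059ms @ 3 + 882.353ms (1)
5. 3529.412ms @ 4 + 882.353ms (1)
6. 4411.765ms @ 5 + 882.353ms (1)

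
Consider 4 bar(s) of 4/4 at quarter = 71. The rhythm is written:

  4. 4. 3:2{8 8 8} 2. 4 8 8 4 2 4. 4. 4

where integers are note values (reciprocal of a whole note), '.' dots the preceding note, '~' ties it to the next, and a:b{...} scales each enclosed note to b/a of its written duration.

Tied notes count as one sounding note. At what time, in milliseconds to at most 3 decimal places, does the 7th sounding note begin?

note 7 onset = 7b = 5915.493ms

1. 0.0ms @ 0 + 1267.606ms (3/2)
2. 1267.606ms @ 3/2 + 1267.606ms (3/2)
3. 2535.211ms @ 3 + 281.69ms (1/3)
4. 2816.901ms @ 10/3 + 281.69ms (1/3)
5. 3098.592ms @ 11/3 + 281.69ms (1/3)
6. 3380.282ms @ 4 + 2535.211ms (3)
7. 5915.493ms @ 7 + 845.07ms (1)
8. 6760.563ms @ 8 + 422.535ms (1/2)
9. 7183.099ms @ 17/2 + 422.535ms (1/2)
10. 7605.634ms @ 9 + 845.07ms (1)
11. 8450.704ms @ 10 + 1690.141ms (2)
12. 10140.845ms @ 12 + 1267.606ms (3/2)
13. 11408.451ms @ 27/2 + 1267.606ms (3/2)
14. 12676.056ms @ 15 + 845.07ms (1)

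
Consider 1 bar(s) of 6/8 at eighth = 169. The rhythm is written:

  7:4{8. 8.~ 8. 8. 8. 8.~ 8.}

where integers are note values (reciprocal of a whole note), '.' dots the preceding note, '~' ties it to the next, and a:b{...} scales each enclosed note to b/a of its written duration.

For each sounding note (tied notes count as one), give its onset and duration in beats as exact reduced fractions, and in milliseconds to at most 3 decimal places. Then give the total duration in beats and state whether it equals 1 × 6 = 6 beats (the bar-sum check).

1) 0.0ms=0b +304.311ms=6/7b
2) 304.311ms=6/7b +608.622ms=12/7b
3) 912.933ms=18/7b +304.311ms=6/7b
4) 1217.244ms=24/7b +304.311ms=6/7b
5) 1521.555ms=30/7b +608.622ms=12/7b
Σ=6b of 6 (169bpm 6/8) — PASS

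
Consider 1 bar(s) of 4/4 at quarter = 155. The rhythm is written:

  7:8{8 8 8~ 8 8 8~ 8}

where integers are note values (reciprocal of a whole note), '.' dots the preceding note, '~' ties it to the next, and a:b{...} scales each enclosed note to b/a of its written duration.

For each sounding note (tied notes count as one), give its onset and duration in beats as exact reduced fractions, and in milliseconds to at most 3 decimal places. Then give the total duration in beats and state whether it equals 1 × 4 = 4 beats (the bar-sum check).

1) 0.0ms=0b +221.198ms=4/7b
2) 221.198ms=4/7b +221.198ms=4/7b
3) 442.396ms=8/7b +442.396ms=8/7b
4) 884.793ms=16/7b +221.198ms=4/7b
5) 1105.991ms=20/7b +442.396ms=8/7b
Σ=4b of 4 (155bpm 4/4) — PASS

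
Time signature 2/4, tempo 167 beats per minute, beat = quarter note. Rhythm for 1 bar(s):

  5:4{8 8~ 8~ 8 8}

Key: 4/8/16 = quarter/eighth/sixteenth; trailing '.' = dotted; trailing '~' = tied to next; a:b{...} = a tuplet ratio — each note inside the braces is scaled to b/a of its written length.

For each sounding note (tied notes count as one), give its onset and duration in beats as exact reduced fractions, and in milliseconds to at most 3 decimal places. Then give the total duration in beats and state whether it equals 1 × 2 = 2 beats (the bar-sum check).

1) 0.0ms=0b +143.713ms=2/5b
2) 143.713ms=2/5b +431.138ms=6/5b
3) 574.85ms=8/5b +143.713ms=2/5b
Σ=2b of 2 (167bpm 2/4) — PASS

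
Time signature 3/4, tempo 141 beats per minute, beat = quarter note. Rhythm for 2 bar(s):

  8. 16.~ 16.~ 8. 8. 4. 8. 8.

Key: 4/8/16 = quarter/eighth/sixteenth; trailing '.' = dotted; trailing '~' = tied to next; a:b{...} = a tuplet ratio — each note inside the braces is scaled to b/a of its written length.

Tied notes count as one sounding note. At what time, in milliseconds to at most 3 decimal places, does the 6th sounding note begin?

note 6 onset = 21/4b = 2234.043ms

1. 0.0ms @ 0 + 319.149ms (3/4)
2. 319.149ms @ 3/4 + 638.298ms (3/2)
3. 957.447ms @ 9/4 + 319.149ms (3/4)
4. 1276.596ms @ 3 + 638.298ms (3/2)
5. 1914.894ms @ 9/2 + 319.149ms (3/4)
6. 2234.043ms @ 21/4 + 319.149ms (3/4)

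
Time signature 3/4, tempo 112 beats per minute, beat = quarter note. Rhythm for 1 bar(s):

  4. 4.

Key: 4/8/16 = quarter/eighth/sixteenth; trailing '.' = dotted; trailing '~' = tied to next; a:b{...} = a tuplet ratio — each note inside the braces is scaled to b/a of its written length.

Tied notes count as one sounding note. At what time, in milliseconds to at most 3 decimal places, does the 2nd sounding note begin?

1. 0.0ms @ 0 + 803.571ms (3/2)
2. 803.571ms @ 3/2 + 803.571ms (3/2)

note 2 onset = 3/2b = 803.571ms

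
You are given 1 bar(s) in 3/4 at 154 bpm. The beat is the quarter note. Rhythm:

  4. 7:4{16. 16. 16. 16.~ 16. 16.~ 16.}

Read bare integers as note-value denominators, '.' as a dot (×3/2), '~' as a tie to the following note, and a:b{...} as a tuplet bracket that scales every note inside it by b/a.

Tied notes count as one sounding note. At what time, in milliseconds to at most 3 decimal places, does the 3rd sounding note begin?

note 3 onset = 12/7b = 667.904ms

1. 0.0ms @ 0 + 584.416ms (3/2)
2. 584.416ms @ 3/2 + 83.488ms (3/14)
3. 667.904ms @ 12/7 + 83.488ms (3/14)
4. 751.391ms @ 27/14 + 83.488ms (3/14)
5. 834.879ms @ 15/7 + 166.976ms (3/7)
6. 1001.855ms @ 18/7 + 166.976ms (3/7)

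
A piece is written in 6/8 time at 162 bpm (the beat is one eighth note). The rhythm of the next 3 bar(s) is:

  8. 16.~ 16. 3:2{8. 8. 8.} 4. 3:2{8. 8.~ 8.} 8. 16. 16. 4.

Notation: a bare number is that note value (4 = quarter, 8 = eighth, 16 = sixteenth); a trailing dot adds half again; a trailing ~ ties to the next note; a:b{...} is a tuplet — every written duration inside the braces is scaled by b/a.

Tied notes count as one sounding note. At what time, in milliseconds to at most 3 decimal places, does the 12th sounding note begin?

1. 0.0ms @ 0 + 555.556ms (3/2)
2. 555.556ms @ 3/2 + 555.556ms (3/2)
3. 1111.111ms @ 3 + 370.37ms (1)
4. 1481.481ms @ 4 + 370.37ms (1)
5. 1851.852ms @ 5 + 370.37ms (1)
6. 2222.222ms @ 6 + 1111.111ms (3)
7. 3333.333ms @ 9 + 370.37ms (1)
8. 3703.704ms @ 10 + 740.741ms (2)
9. 4444.444ms @ 12 + 555.556ms (3/2)
10. 5000.0ms @ 27/2 + 277.778ms (3/4)
11. 5277.778ms @ 57/4 + 277.778ms (3/4)
12. 5555.556ms @ 15 + 1111.111ms (3)

note 12 onset = 15b = 5555.556ms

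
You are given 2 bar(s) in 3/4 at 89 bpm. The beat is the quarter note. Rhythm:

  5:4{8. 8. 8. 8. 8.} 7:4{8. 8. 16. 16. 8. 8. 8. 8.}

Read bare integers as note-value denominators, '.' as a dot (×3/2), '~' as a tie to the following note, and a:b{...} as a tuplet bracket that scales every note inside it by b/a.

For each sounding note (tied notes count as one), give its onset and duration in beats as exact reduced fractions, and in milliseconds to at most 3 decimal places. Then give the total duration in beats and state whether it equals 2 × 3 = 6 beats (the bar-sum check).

1) 0.0ms=0b +404.494ms=3/5b
2) 404.494ms=3/5b +404.494ms=3/5b
3) 808.989ms=6/5b +404.494ms=3/5b
4) 1213.483ms=9/5b +404.494ms=3/5b
5) 1617.978ms=12/5b +404.494ms=3/5b
6) 2022.472ms=3b +288.925ms=3/7b
7) 2311.396ms=24/7b +288.925ms=3/7b
8) 2600.321ms=27/7b +144.462ms=3/14b
9) 2744.783ms=57/14b +144.462ms=3/14b
10) 2889.246ms=30/7b +288.925ms=3/7b
11) 3178.17ms=33/7b +288.925ms=3/7b
12) 3467.095ms=36/7b +288.925ms=3/7b
13) 3756.019ms=39/7b +288.925ms=3/7b
Σ=6b of 6 (89bpm 3/4) — PASS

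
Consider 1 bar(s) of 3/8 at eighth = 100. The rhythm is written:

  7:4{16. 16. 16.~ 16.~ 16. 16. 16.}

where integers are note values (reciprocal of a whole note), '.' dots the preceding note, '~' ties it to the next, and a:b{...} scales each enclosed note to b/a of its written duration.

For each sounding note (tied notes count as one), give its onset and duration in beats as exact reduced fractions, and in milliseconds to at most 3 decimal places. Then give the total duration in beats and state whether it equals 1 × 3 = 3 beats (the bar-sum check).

1) 0.0ms=0b +257.143ms=3/7b
2) 257.143ms=3/7b +257.143ms=3/7b
3) 514.286ms=6/7b +771.429ms=9/7b
4) 1285.714ms=15/7b +257.143ms=3/7b
5) 1542.857ms=18/7b +257.143ms=3/7b
Σ=3b of 3 (100bpm 3/8) — PASS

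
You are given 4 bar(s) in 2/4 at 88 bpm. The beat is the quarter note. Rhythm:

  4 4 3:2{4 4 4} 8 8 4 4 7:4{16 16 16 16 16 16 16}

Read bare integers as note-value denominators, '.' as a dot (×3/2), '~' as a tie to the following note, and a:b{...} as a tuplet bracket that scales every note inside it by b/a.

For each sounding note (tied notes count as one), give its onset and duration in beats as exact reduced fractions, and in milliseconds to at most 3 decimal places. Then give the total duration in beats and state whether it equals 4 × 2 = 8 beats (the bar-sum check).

1) 0.0ms=0b +681.818ms=1b
2) 681.818ms=1b +681.818ms=1b
3) 1363.636ms=2b +454.545ms=2/3b
4) 1818.182ms=8/3b +454.545ms=2/3b
5) 2272.727ms=10/3b +454.545ms=2/3b
6) 2727.273ms=4b +340.909ms=1/2b
7) 3068.182ms=9/2b +340.909ms=1/2b
8) 3409.091ms=5b +681.818ms=1b
9) 4090.909ms=6b +681.818ms=1b
10) 4772.727ms=7b +97.403ms=1/7b
11) 4870.13ms=50/7b +97.403ms=1/7b
12) 4967.532ms=51/7b +97.403ms=1/7b
13) 5064.935ms=52/7b +97.403ms=1/7b
14) 5162.338ms=53/7b +97.403ms=1/7b
15) 5259.74ms=54/7b +97.403ms=1/7b
16) 5357.143ms=55/7b +97.403ms=1/7b
Σ=8b of 8 (88bpm 2/4) — PASS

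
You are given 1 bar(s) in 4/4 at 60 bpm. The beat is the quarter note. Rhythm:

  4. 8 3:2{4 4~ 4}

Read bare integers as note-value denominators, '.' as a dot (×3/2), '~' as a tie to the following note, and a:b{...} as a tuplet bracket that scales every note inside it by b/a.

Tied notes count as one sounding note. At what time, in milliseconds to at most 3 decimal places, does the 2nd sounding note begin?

note 2 onset = 3/2b = 1500.0ms

1. 0.0ms @ 0 + 1500.0ms (3/2)
2. 1500.0ms @ 3/2 + 500.0ms (1/2)
3. 2000.0ms @ 2 + 666.667ms (2/3)
4. 2666.667ms @ 8/3 + 1333.333ms (4/3)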